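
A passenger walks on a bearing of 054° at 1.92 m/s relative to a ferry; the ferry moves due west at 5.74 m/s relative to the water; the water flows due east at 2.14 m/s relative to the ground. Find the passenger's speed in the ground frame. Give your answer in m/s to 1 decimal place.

In east/north components (m/s): passenger relative to ferry = (1.553, 1.129); ferry relative to water = (-5.740, 0.000); water relative to ground = (2.140, 0.000).
Sum = (-2.047, 1.129) m/s.
Speed = |(-2.047, 1.129)| = 2.337 m/s.

2.3 m/s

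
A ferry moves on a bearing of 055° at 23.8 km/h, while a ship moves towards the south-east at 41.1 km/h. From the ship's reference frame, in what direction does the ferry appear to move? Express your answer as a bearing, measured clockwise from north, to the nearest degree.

Taking east as x and north as y: ferry velocity = (19.496, 13.651) km/h; ship velocity = (29.062, -29.062) km/h.
Velocity of ferry relative to ship = (19.496, 13.651) − (29.062, -29.062) = (-9.566, 42.713) km/h.
Bearing = atan2(-9.57, 42.71) = 347.38° clockwise from north.

347°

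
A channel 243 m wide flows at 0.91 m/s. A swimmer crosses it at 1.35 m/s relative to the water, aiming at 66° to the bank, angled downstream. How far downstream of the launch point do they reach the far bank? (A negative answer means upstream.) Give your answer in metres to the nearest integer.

287 m

Perpendicular speed = 1.233 m/s; crossing time = 243 / 1.233 = 197.035 s.
Net downstream speed = 1.459 m/s.
Drift = 1.459 × 197.035 = 287.492 m (downstream).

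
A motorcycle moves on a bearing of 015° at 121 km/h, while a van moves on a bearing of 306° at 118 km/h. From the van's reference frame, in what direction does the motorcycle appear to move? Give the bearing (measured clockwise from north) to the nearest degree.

Taking east as x and north as y: motorcycle velocity = (31.317, 116.877) km/h; van velocity = (-95.464, 69.359) km/h.
Velocity of motorcycle relative to van = (31.317, 116.877) − (-95.464, 69.359) = (126.781, 47.518) km/h.
Bearing = atan2(126.78, 47.52) = 69.45° clockwise from north.

069°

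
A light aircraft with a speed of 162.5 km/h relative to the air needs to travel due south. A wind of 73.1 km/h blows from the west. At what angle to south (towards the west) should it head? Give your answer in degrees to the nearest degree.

27°

The wind pushes perpendicular to the desired track; the heading must have a component into the wind equal to 73.1 km/h: 162.5 sin θ = 73.1.
sin θ = 0.4498, so θ = 26.734°.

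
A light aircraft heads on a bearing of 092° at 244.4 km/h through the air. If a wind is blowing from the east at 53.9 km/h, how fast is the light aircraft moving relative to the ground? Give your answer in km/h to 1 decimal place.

Taking east as x and north as y: velocity relative to the air = (244.251, -8.529) km/h; the air relative to ground = (-53.900, 0.000) km/h.
Velocity relative to ground = (244.251, -8.529) + (-53.900, 0.000) = (190.351, -8.529) km/h.
Speed = |(190.351, -8.529)| = 190.542 km/h.

190.5 km/h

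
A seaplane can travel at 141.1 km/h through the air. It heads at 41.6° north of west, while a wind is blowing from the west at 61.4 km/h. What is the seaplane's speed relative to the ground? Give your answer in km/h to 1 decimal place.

103.5 km/h

Taking east as x and north as y: velocity relative to the air = (-105.514, 93.680) km/h; the air relative to ground = (61.400, 0.000) km/h.
Velocity relative to ground = (-105.514, 93.680) + (61.400, 0.000) = (-44.114, 93.680) km/h.
Speed = |(-44.114, 93.680)| = 103.547 km/h.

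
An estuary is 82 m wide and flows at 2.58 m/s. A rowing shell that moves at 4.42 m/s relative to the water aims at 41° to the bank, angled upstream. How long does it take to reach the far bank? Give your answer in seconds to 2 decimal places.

28.28 s

The component of the rowing shell's velocity perpendicular to the bank is 4.42 × sin 41° = 2.900 m/s.
The flow acts along the bank and has no component across it.
Time = 82 / 2.900 = 28.278 s.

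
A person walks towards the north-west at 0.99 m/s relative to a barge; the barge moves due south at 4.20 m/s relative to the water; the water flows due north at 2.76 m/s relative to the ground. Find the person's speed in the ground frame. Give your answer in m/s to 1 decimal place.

In east/north components (m/s): person relative to barge = (-0.700, 0.700); barge relative to water = (0.000, -4.200); water relative to ground = (0.000, 2.760).
Sum = (-0.700, -0.740) m/s.
Speed = |(-0.700, -0.740)| = 1.019 m/s.

1.0 m/s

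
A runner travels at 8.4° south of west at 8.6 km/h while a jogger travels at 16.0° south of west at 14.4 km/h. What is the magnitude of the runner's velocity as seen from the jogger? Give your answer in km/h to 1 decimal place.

6.0 km/h

Taking east as x and north as y: runner velocity = (-8.508, -1.256) km/h; jogger velocity = (-13.842, -3.969) km/h.
Velocity of runner relative to jogger = (-8.508, -1.256) − (-13.842, -3.969) = (5.334, 2.713) km/h.
Magnitude = |(5.334, 2.713)| = 5.985 km/h.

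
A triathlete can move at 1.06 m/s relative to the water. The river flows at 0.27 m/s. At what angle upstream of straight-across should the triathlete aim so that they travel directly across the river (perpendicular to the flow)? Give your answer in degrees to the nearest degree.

To cancel the current, the upstream component of the triathlete's velocity must equal the flow: 1.06 sin θ = 0.27.
sin θ = 0.27 / 1.06 = 0.2547.
θ = arcsin(0.2547) = 14.757°.

15°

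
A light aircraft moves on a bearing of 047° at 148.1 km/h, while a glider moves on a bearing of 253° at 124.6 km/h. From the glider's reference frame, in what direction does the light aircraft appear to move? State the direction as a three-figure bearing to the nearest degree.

059°

Taking east as x and north as y: light aircraft velocity = (108.313, 101.004) km/h; glider velocity = (-119.156, -36.430) km/h.
Velocity of light aircraft relative to glider = (108.313, 101.004) − (-119.156, -36.430) = (227.469, 137.433) km/h.
Bearing = atan2(227.47, 137.43) = 58.86° clockwise from north.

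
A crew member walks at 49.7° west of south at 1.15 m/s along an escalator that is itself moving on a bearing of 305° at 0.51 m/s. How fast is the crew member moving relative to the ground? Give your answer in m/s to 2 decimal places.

Taking east as x and north as y: escalator velocity = (-0.418, 0.293) m/s; crew member velocity relative to escalator = (-0.877, -0.744) m/s.
Velocity relative to ground = (-0.418, 0.293) + (-0.877, -0.744) = (-1.295, -0.451) m/s.
Speed = |(-1.295, -0.451)| = 1.371 m/s.

1.37 m/s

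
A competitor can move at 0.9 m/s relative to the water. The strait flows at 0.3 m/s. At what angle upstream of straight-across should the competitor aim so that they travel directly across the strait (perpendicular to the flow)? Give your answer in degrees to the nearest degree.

19°

To cancel the current, the upstream component of the competitor's velocity must equal the flow: 0.9 sin θ = 0.3.
sin θ = 0.3 / 0.9 = 0.3333.
θ = arcsin(0.3333) = 19.471°.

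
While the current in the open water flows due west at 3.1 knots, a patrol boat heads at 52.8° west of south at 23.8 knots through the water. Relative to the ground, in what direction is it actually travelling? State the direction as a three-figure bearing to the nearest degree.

Taking east as x and north as y: velocity relative to the water = (-18.957, -14.389) knots; the water relative to ground = (-3.100, 0.000) knots.
Velocity relative to ground = (-18.957, -14.389) + (-3.100, 0.000) = (-22.057, -14.389) knots.
Bearing = atan2(-22.06, -14.39) = 236.88° clockwise from north.

237°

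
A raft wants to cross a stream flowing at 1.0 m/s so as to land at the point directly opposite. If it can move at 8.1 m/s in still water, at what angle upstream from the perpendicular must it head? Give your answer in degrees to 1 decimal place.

To cancel the current, the upstream component of the raft's velocity must equal the flow: 8.1 sin θ = 1.0.
sin θ = 1.0 / 8.1 = 0.1235.
θ = arcsin(0.1235) = 7.092°.

7.1°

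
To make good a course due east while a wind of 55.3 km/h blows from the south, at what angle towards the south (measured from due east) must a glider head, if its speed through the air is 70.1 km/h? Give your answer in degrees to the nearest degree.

The wind pushes perpendicular to the desired track; the heading must have a component into the wind equal to 55.3 km/h: 70.1 sin θ = 55.3.
sin θ = 0.7889, so θ = 52.080°.

52°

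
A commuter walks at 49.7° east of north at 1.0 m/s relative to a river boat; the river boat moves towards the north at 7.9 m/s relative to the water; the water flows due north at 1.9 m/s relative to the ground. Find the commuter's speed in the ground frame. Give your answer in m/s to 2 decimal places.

In east/north components (m/s): commuter relative to river boat = (0.763, 0.647); river boat relative to water = (0.000, 7.900); water relative to ground = (0.000, 1.900).
Sum = (0.763, 10.447) m/s.
Speed = |(0.763, 10.447)| = 10.475 m/s.

10.47 m/s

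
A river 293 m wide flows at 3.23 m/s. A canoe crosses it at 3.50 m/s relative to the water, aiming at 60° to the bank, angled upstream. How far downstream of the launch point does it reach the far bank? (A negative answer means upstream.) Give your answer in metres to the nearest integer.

143 m

Perpendicular speed = 3.031 m/s; crossing time = 293 / 3.031 = 96.665 s.
Net downstream speed = 1.480 m/s.
Drift = 1.480 × 96.665 = 143.064 m (downstream).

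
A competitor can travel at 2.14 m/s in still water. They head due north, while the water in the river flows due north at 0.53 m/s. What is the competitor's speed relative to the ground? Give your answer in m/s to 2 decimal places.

2.67 m/s

Taking east as x and north as y: velocity relative to the water = (0.000, 2.140) m/s; the water relative to ground = (0.000, 0.530) m/s.
Velocity relative to ground = (0.000, 2.140) + (0.000, 0.530) = (0.000, 2.670) m/s.
Speed = |(0.000, 2.670)| = 2.670 m/s.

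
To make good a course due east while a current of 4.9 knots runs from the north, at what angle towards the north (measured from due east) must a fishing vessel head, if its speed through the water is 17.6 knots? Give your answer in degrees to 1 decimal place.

The current pushes perpendicular to the desired track; the heading must have a component into the current equal to 4.9 knots: 17.6 sin θ = 4.9.
sin θ = 0.2784, so θ = 16.165°.

16.2°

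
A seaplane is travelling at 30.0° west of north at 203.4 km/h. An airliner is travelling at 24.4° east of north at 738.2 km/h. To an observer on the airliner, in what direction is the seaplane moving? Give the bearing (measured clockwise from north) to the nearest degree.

219°

Taking east as x and north as y: seaplane velocity = (-101.700, 176.150) km/h; airliner velocity = (304.954, 672.267) km/h.
Velocity of seaplane relative to airliner = (-101.700, 176.150) − (304.954, 672.267) = (-406.654, -496.117) km/h.
Bearing = atan2(-406.65, -496.12) = 219.34° clockwise from north.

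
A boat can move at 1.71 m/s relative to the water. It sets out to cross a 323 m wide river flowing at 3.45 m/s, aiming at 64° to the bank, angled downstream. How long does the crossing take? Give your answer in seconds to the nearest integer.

210 s

The component of the boat's velocity perpendicular to the bank is 1.71 × sin 64° = 1.537 m/s.
The flow acts along the bank and has no component across it.
Time = 323 / 1.537 = 210.158 s.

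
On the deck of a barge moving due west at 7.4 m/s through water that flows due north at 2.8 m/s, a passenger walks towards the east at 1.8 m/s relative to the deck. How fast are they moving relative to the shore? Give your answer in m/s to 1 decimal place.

6.3 m/s

In east/north components (m/s): passenger relative to barge = (1.800, 0.000); barge relative to water = (-7.400, 0.000); water relative to ground = (0.000, 2.800).
Sum = (-5.600, 2.800) m/s.
Speed = |(-5.600, 2.800)| = 6.261 m/s.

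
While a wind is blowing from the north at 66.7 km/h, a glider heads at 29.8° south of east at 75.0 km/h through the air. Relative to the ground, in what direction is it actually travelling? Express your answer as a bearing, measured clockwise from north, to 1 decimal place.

148.0°

Taking east as x and north as y: velocity relative to the air = (65.082, -37.273) km/h; the air relative to ground = (0.000, -66.700) km/h.
Velocity relative to ground = (65.082, -37.273) + (0.000, -66.700) = (65.082, -103.973) km/h.
Bearing = atan2(65.08, -103.97) = 147.96° clockwise from north.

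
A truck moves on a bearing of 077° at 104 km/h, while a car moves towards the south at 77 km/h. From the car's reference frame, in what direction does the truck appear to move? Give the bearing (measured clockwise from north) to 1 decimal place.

045.3°

Taking east as x and north as y: truck velocity = (101.334, 23.395) km/h; car velocity = (0.000, -77.000) km/h.
Velocity of truck relative to car = (101.334, 23.395) − (0.000, -77.000) = (101.334, 100.395) km/h.
Bearing = atan2(101.33, 100.39) = 45.27° clockwise from north.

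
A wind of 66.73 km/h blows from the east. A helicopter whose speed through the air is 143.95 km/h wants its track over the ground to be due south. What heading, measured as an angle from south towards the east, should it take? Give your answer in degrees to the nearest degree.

28°

The wind pushes perpendicular to the desired track; the heading must have a component into the wind equal to 66.73 km/h: 143.95 sin θ = 66.73.
sin θ = 0.4636, so θ = 27.617°.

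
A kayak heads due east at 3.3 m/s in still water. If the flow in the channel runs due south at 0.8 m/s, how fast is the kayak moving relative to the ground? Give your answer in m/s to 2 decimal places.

3.40 m/s

Taking east as x and north as y: velocity relative to the water = (3.300, 0.000) m/s; the water relative to ground = (0.000, -0.800) m/s.
Velocity relative to ground = (3.300, 0.000) + (0.000, -0.800) = (3.300, -0.800) m/s.
Speed = |(3.300, -0.800)| = 3.396 m/s.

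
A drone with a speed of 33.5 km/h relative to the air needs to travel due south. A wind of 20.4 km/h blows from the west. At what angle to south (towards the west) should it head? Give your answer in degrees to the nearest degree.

38°

The wind pushes perpendicular to the desired track; the heading must have a component into the wind equal to 20.4 km/h: 33.5 sin θ = 20.4.
sin θ = 0.6090, so θ = 37.514°.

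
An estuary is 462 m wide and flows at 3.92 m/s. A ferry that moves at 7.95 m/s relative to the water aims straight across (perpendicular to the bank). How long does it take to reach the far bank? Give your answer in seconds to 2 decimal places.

58.11 s

The component of the ferry's velocity perpendicular to the bank is 7.95 m/s.
Only the cross-stream component determines the crossing time; the current contributes nothing perpendicular to the bank.
Time = 462 / 7.950 = 58.113 s.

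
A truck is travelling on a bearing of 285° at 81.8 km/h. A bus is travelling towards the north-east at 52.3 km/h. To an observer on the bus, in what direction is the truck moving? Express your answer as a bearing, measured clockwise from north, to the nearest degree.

262°

Taking east as x and north as y: truck velocity = (-79.013, 21.171) km/h; bus velocity = (36.982, 36.982) km/h.
Velocity of truck relative to bus = (-79.013, 21.171) − (36.982, 36.982) = (-115.994, -15.810) km/h.
Bearing = atan2(-115.99, -15.81) = 262.24° clockwise from north.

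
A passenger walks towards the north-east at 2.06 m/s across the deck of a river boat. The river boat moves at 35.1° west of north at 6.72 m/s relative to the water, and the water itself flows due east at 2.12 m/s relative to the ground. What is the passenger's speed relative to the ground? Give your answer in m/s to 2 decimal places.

In east/north components (m/s): passenger relative to river boat = (1.457, 1.457); river boat relative to water = (-3.864, 5.498); water relative to ground = (2.120, 0.000).
Sum = (-0.287, 6.955) m/s.
Speed = |(-0.287, 6.955)| = 6.961 m/s.

6.96 m/s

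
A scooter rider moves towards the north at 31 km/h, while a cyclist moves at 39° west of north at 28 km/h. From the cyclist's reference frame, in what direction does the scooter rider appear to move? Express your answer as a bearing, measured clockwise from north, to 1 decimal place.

Taking east as x and north as y: scooter rider velocity = (0.000, 31.000) km/h; cyclist velocity = (-17.621, 21.760) km/h.
Velocity of scooter rider relative to cyclist = (0.000, 31.000) − (-17.621, 21.760) = (17.621, 9.240) km/h.
Bearing = atan2(17.62, 9.24) = 62.33° clockwise from north.

062.3°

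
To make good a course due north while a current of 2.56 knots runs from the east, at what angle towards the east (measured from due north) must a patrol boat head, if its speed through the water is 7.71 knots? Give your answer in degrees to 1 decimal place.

The current pushes perpendicular to the desired track; the heading must have a component into the current equal to 2.56 knots: 7.71 sin θ = 2.56.
sin θ = 0.3320, so θ = 19.392°.

19.4°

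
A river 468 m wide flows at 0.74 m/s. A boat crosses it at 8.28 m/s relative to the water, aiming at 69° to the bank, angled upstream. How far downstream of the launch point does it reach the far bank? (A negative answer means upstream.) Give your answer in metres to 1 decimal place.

Perpendicular speed = 7.730 m/s; crossing time = 468 / 7.730 = 60.543 s.
Net downstream speed = -2.227 m/s.
Drift = -2.227 × 60.543 = -134.847 m (upstream).

-134.8 m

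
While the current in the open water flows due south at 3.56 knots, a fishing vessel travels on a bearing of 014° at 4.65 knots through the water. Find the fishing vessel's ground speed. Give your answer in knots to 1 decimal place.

1.5 knots

Taking east as x and north as y: velocity relative to the water = (1.125, 4.512) knots; the water relative to ground = (0.000, -3.560) knots.
Velocity relative to ground = (1.125, 4.512) + (0.000, -3.560) = (1.125, 0.952) knots.
Speed = |(1.125, 0.952)| = 1.474 knots.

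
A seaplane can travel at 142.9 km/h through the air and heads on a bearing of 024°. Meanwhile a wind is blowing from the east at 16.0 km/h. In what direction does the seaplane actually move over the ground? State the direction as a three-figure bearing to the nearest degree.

Taking east as x and north as y: velocity relative to the air = (58.123, 130.546) km/h; the air relative to ground = (-16.000, 0.000) km/h.
Velocity relative to ground = (58.123, 130.546) + (-16.000, 0.000) = (42.123, 130.546) km/h.
Bearing = atan2(42.12, 130.55) = 17.88° clockwise from north.

018°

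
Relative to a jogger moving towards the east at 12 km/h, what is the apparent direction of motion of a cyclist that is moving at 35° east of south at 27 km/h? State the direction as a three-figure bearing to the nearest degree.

171°

Taking east as x and north as y: cyclist velocity = (15.487, -22.117) km/h; jogger velocity = (12.000, 0.000) km/h.
Velocity of cyclist relative to jogger = (15.487, -22.117) − (12.000, 0.000) = (3.487, -22.117) km/h.
Bearing = atan2(3.49, -22.12) = 171.04° clockwise from north.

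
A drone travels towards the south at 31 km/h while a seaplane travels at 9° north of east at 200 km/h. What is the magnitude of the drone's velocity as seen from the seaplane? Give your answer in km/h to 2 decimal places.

207.13 km/h

Taking east as x and north as y: drone velocity = (0.000, -31.000) km/h; seaplane velocity = (197.538, 31.287) km/h.
Velocity of drone relative to seaplane = (0.000, -31.000) − (197.538, 31.287) = (-197.538, -62.287) km/h.
Magnitude = |(-197.538, -62.287)| = 207.125 km/h.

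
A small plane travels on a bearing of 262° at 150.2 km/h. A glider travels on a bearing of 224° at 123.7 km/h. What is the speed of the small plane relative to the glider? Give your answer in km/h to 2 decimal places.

92.63 km/h

Taking east as x and north as y: small plane velocity = (-148.738, -20.904) km/h; glider velocity = (-85.929, -88.982) km/h.
Velocity of small plane relative to glider = (-148.738, -20.904) − (-85.929, -88.982) = (-62.809, 68.079) km/h.
Magnitude = |(-62.809, 68.079)| = 92.626 km/h.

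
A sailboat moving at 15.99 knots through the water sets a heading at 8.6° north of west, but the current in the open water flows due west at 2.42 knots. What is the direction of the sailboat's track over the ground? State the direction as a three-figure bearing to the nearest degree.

277°

Taking east as x and north as y: velocity relative to the water = (-15.810, 2.391) knots; the water relative to ground = (-2.420, 0.000) knots.
Velocity relative to ground = (-15.810, 2.391) + (-2.420, 0.000) = (-18.230, 2.391) knots.
Bearing = atan2(-18.23, 2.39) = 277.47° clockwise from north.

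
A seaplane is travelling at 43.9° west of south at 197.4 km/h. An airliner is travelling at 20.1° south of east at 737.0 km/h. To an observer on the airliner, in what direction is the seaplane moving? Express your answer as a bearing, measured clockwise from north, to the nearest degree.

278°

Taking east as x and north as y: seaplane velocity = (-136.878, -142.237) km/h; airliner velocity = (692.112, -253.277) km/h.
Velocity of seaplane relative to airliner = (-136.878, -142.237) − (692.112, -253.277) = (-828.990, 111.040) km/h.
Bearing = atan2(-828.99, 111.04) = 277.63° clockwise from north.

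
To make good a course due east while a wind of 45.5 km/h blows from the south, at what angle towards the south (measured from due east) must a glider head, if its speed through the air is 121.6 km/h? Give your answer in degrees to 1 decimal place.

22.0°

The wind pushes perpendicular to the desired track; the heading must have a component into the wind equal to 45.5 km/h: 121.6 sin θ = 45.5.
sin θ = 0.3742, so θ = 21.973°.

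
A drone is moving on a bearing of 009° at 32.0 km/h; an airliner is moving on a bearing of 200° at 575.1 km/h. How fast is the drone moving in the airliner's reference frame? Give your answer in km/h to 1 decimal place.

Taking east as x and north as y: drone velocity = (5.006, 31.606) km/h; airliner velocity = (-196.696, -540.417) km/h.
Velocity of drone relative to airliner = (5.006, 31.606) − (-196.696, -540.417) = (201.702, 572.023) km/h.
Magnitude = |(201.702, 572.023)| = 606.543 km/h.

606.5 km/h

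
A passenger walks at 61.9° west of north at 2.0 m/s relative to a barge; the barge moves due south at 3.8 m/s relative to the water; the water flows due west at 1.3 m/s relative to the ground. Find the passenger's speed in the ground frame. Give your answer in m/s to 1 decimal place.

4.2 m/s

In east/north components (m/s): passenger relative to barge = (-1.764, 0.942); barge relative to water = (0.000, -3.800); water relative to ground = (-1.300, 0.000).
Sum = (-3.064, -2.858) m/s.
Speed = |(-3.064, -2.858)| = 4.190 m/s.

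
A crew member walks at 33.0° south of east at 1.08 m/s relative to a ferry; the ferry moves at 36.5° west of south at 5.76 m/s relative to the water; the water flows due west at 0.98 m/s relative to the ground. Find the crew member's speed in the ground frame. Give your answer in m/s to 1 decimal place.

6.3 m/s

In east/north components (m/s): crew member relative to ferry = (0.906, -0.588); ferry relative to water = (-3.426, -4.630); water relative to ground = (-0.980, 0.000).
Sum = (-3.500, -5.218) m/s.
Speed = |(-3.500, -5.218)| = 6.284 m/s.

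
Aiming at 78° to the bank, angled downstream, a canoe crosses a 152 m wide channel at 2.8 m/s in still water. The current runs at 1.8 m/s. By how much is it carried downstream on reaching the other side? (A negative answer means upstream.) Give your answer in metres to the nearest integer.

Perpendicular speed = 2.739 m/s; crossing time = 152 / 2.739 = 55.498 s.
Net downstream speed = 2.382 m/s.
Drift = 2.382 × 55.498 = 132.206 m (downstream).

132 m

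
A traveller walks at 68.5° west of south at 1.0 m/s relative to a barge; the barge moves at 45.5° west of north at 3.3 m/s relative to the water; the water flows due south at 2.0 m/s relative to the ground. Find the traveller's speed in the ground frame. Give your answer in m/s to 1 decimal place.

In east/north components (m/s): traveller relative to barge = (-0.930, -0.367); barge relative to water = (-2.354, 2.313); water relative to ground = (0.000, -2.000).
Sum = (-3.284, -0.054) m/s.
Speed = |(-3.284, -0.054)| = 3.285 m/s.

3.3 m/s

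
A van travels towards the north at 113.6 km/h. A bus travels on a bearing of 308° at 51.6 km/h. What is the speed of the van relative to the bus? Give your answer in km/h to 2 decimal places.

91.38 km/h

Taking east as x and north as y: van velocity = (0.000, 113.600) km/h; bus velocity = (-40.661, 31.768) km/h.
Velocity of van relative to bus = (0.000, 113.600) − (-40.661, 31.768) = (40.661, 81.832) km/h.
Magnitude = |(40.661, 81.832)| = 91.377 km/h.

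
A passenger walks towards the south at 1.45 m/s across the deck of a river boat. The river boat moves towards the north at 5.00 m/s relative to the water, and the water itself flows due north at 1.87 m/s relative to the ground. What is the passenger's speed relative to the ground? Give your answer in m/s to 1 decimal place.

5.4 m/s

In east/north components (m/s): passenger relative to river boat = (0.000, -1.450); river boat relative to water = (0.000, 5.000); water relative to ground = (0.000, 1.870).
Sum = (0.000, 5.420) m/s.
Speed = |(0.000, 5.420)| = 5.420 m/s.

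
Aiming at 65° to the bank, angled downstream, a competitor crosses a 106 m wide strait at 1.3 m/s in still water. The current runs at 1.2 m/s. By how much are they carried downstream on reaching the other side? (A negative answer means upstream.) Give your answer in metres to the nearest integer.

157 m

Perpendicular speed = 1.178 m/s; crossing time = 106 / 1.178 = 89.968 s.
Net downstream speed = 1.749 m/s.
Drift = 1.749 × 89.968 = 157.390 m (downstream).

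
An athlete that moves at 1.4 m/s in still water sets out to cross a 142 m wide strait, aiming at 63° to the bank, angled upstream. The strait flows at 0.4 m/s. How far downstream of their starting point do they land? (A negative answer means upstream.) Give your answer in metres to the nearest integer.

-27 m

Perpendicular speed = 1.247 m/s; crossing time = 142 / 1.247 = 113.836 s.
Net downstream speed = -0.236 m/s.
Drift = -0.236 × 113.836 = -26.818 m (upstream).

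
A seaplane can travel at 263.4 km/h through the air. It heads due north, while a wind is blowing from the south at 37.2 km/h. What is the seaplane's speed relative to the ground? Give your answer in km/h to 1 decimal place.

Taking east as x and north as y: velocity relative to the air = (0.000, 263.400) km/h; the air relative to ground = (0.000, 37.200) km/h.
Velocity relative to ground = (0.000, 263.400) + (0.000, 37.200) = (0.000, 300.600) km/h.
Speed = |(0.000, 300.600)| = 300.600 km/h.

300.6 km/h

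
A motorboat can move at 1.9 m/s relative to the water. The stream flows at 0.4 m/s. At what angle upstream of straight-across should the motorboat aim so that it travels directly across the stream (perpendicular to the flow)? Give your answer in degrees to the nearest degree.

To cancel the current, the upstream component of the motorboat's velocity must equal the flow: 1.9 sin θ = 0.4.
sin θ = 0.4 / 1.9 = 0.2105.
θ = arcsin(0.2105) = 12.153°.

12°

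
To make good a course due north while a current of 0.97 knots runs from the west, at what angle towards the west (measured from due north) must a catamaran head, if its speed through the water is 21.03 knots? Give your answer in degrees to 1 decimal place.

The current pushes perpendicular to the desired track; the heading must have a component into the current equal to 0.97 knots: 21.03 sin θ = 0.97.
sin θ = 0.0461, so θ = 2.644°.

2.6°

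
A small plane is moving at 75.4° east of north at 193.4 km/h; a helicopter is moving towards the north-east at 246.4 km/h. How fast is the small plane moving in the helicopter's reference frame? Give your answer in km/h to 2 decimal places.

126.14 km/h

Taking east as x and north as y: small plane velocity = (187.155, 48.750) km/h; helicopter velocity = (174.231, 174.231) km/h.
Velocity of small plane relative to helicopter = (187.155, 48.750) − (174.231, 174.231) = (12.924, -125.481) km/h.
Magnitude = |(12.924, -125.481)| = 126.145 km/h.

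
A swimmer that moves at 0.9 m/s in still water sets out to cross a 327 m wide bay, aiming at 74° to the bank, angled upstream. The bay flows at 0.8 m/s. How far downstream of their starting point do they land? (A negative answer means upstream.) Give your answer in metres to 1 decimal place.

Perpendicular speed = 0.865 m/s; crossing time = 327 / 0.865 = 377.975 s.
Net downstream speed = 0.552 m/s.
Drift = 0.552 × 377.975 = 208.615 m (downstream).

208.6 m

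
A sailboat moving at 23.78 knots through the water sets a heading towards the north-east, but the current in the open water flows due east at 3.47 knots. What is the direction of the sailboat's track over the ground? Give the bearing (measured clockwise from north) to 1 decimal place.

050.3°

Taking east as x and north as y: velocity relative to the water = (16.815, 16.815) knots; the water relative to ground = (3.470, 0.000) knots.
Velocity relative to ground = (16.815, 16.815) + (3.470, 0.000) = (20.285, 16.815) knots.
Bearing = atan2(20.28, 16.81) = 50.34° clockwise from north.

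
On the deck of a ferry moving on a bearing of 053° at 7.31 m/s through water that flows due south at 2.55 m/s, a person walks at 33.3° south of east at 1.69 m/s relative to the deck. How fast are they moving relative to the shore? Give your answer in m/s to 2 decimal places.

7.31 m/s

In east/north components (m/s): person relative to ferry = (1.413, -0.928); ferry relative to water = (5.838, 4.399); water relative to ground = (0.000, -2.550).
Sum = (7.251, 0.921) m/s.
Speed = |(7.251, 0.921)| = 7.309 m/s.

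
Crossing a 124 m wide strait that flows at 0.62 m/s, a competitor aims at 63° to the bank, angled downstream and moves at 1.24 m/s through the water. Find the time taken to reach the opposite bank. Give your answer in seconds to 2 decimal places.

The component of the competitor's velocity perpendicular to the bank is 1.24 × sin 63° = 1.105 m/s.
The flow acts along the bank and has no component across it.
Time = 124 / 1.105 = 112.233 s.

112.23 s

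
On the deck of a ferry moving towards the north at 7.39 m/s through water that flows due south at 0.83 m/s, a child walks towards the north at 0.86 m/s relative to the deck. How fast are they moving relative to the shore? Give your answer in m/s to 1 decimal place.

7.4 m/s

In east/north components (m/s): child relative to ferry = (0.000, 0.860); ferry relative to water = (0.000, 7.390); water relative to ground = (0.000, -0.830).
Sum = (0.000, 7.420) m/s.
Speed = |(0.000, 7.420)| = 7.420 m/s.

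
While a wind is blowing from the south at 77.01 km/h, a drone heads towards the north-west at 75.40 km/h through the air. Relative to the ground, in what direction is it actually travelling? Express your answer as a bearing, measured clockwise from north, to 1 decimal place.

337.8°

Taking east as x and north as y: velocity relative to the air = (-53.316, 53.316) km/h; the air relative to ground = (0.000, 77.010) km/h.
Velocity relative to ground = (-53.316, 53.316) + (0.000, 77.010) = (-53.316, 130.326) km/h.
Bearing = atan2(-53.32, 130.33) = 337.75° clockwise from north.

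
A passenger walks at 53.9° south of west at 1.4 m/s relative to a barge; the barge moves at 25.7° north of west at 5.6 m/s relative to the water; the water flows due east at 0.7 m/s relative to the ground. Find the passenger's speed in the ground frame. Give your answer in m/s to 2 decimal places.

5.33 m/s

In east/north components (m/s): passenger relative to barge = (-0.825, -1.131); barge relative to water = (-5.046, 2.428); water relative to ground = (0.700, 0.000).
Sum = (-5.171, 1.297) m/s.
Speed = |(-5.171, 1.297)| = 5.331 m/s.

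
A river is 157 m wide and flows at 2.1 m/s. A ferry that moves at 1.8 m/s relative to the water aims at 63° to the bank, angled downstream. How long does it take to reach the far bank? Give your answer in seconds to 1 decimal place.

The component of the ferry's velocity perpendicular to the bank is 1.8 × sin 63° = 1.604 m/s.
The flow acts along the bank and has no component across it.
Time = 157 / 1.604 = 97.892 s.

97.9 s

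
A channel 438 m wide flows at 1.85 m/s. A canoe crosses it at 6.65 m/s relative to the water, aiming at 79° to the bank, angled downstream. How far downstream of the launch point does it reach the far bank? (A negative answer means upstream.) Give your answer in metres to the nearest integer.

Perpendicular speed = 6.528 m/s; crossing time = 438 / 6.528 = 67.097 s.
Net downstream speed = 3.119 m/s.
Drift = 3.119 × 67.097 = 209.269 m (downstream).

209 m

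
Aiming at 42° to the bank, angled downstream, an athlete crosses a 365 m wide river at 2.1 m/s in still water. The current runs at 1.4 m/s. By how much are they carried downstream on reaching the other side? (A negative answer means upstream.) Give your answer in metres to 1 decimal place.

Perpendicular speed = 1.405 m/s; crossing time = 365 / 1.405 = 259.754 s.
Net downstream speed = 2.961 m/s.
Drift = 2.961 × 259.754 = 769.030 m (downstream).

769.0 m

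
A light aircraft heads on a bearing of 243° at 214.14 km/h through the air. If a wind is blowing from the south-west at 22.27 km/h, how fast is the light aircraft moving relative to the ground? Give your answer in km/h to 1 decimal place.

193.1 km/h

Taking east as x and north as y: velocity relative to the air = (-190.800, -97.218) km/h; the air relative to ground = (15.747, 15.747) km/h.
Velocity relative to ground = (-190.800, -97.218) + (15.747, 15.747) = (-175.053, -81.470) km/h.
Speed = |(-175.053, -81.470)| = 193.083 km/h.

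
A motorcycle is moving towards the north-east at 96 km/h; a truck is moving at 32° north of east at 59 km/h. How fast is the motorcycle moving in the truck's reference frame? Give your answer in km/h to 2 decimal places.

40.73 km/h

Taking east as x and north as y: motorcycle velocity = (67.882, 67.882) km/h; truck velocity = (50.035, 31.265) km/h.
Velocity of motorcycle relative to truck = (67.882, 67.882) − (50.035, 31.265) = (17.847, 36.617) km/h.
Magnitude = |(17.847, 36.617)| = 40.735 km/h.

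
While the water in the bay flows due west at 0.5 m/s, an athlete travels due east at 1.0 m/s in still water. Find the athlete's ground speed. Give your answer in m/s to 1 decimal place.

0.5 m/s

Taking east as x and north as y: velocity relative to the water = (1.000, 0.000) m/s; the water relative to ground = (-0.500, 0.000) m/s.
Velocity relative to ground = (1.000, 0.000) + (-0.500, 0.000) = (0.500, 0.000) m/s.
Speed = |(0.500, 0.000)| = 0.500 m/s.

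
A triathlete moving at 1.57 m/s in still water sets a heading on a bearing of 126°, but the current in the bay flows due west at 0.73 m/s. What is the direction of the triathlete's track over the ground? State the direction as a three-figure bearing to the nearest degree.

150°

Taking east as x and north as y: velocity relative to the water = (1.270, -0.923) m/s; the water relative to ground = (-0.730, 0.000) m/s.
Velocity relative to ground = (1.270, -0.923) + (-0.730, 0.000) = (0.540, -0.923) m/s.
Bearing = atan2(0.54, -0.92) = 149.66° clockwise from north.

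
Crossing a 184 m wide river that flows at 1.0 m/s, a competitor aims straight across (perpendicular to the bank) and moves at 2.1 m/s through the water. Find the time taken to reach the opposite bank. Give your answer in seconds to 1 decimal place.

87.6 s

The component of the competitor's velocity perpendicular to the bank is 2.1 m/s.
The flow acts along the bank and has no component across it.
Time = 184 / 2.100 = 87.619 s.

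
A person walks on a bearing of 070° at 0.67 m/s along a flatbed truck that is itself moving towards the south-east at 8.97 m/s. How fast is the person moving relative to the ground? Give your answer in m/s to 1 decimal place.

Taking east as x and north as y: flatbed truck velocity = (6.343, -6.343) m/s; person velocity relative to flatbed truck = (0.630, 0.229) m/s.
Velocity relative to ground = (6.343, -6.343) + (0.630, 0.229) = (6.972, -6.114) m/s.
Speed = |(6.972, -6.114)| = 9.273 m/s.

9.3 m/s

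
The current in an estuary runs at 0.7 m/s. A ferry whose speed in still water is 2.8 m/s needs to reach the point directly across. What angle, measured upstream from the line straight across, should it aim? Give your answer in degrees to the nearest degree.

14°

To cancel the current, the upstream component of the ferry's velocity must equal the flow: 2.8 sin θ = 0.7.
sin θ = 0.7 / 2.8 = 0.2500.
θ = arcsin(0.2500) = 14.478°.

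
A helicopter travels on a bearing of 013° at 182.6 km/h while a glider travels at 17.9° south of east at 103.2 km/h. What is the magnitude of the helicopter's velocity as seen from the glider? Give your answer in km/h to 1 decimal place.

Taking east as x and north as y: helicopter velocity = (41.076, 177.920) km/h; glider velocity = (98.205, -31.719) km/h.
Velocity of helicopter relative to glider = (41.076, 177.920) − (98.205, -31.719) = (-57.128, 209.639) km/h.
Magnitude = |(-57.128, 209.639)| = 217.284 km/h.

217.3 km/h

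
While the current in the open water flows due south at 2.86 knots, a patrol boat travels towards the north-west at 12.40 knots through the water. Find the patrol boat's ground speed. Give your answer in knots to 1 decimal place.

Taking east as x and north as y: velocity relative to the water = (-8.768, 8.768) knots; the water relative to ground = (0.000, -2.860) knots.
Velocity relative to ground = (-8.768, 8.768) + (0.000, -2.860) = (-8.768, 5.908) knots.
Speed = |(-8.768, 5.908)| = 10.573 knots.

10.6 knots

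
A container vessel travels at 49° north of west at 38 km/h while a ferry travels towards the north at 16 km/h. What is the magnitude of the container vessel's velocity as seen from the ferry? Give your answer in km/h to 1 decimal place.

28.0 km/h

Taking east as x and north as y: container vessel velocity = (-24.930, 28.679) km/h; ferry velocity = (0.000, 16.000) km/h.
Velocity of container vessel relative to ferry = (-24.930, 28.679) − (0.000, 16.000) = (-24.930, 12.679) km/h.
Magnitude = |(-24.930, 12.679)| = 27.969 km/h.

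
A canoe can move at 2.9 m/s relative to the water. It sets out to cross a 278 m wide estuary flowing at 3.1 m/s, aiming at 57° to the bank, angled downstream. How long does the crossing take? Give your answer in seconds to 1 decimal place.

The component of the canoe's velocity perpendicular to the bank is 2.9 × sin 57° = 2.432 m/s.
Only the cross-stream component determines the crossing time; the current contributes nothing perpendicular to the bank.
Time = 278 / 2.432 = 114.302 s.

114.3 s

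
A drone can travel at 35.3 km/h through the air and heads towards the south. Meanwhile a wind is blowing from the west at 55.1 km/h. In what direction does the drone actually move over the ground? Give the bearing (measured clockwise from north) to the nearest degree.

Taking east as x and north as y: velocity relative to the air = (0.000, -35.300) km/h; the air relative to ground = (55.100, 0.000) km/h.
Velocity relative to ground = (0.000, -35.300) + (55.100, 0.000) = (55.100, -35.300) km/h.
Bearing = atan2(55.10, -35.30) = 122.65° clockwise from north.

123°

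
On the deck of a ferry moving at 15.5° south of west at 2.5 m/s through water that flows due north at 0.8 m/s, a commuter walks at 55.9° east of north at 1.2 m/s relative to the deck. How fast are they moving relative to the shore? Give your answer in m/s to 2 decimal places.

In east/north components (m/s): commuter relative to ferry = (0.994, 0.673); ferry relative to water = (-2.409, -0.668); water relative to ground = (0.000, 0.800).
Sum = (-1.415, 0.805) m/s.
Speed = |(-1.415, 0.805)| = 1.628 m/s.

1.63 m/s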